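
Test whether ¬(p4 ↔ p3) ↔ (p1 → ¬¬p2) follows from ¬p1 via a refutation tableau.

No

Initial set: {¬p1; ¬(¬(p4 ↔ p3) ↔ (p1 → ¬¬p2))}.
¬(¬(p4 ↔ p3) ↔ (p1 → ¬¬p2)): β-rule — branch into ¬(p4 ↔ p3), ¬(p1 → ¬¬p2)  //  ¬¬(p4 ↔ p3), (p1 → ¬¬p2).
  branch 1 (add ¬(p4 ↔ p3), ¬(p1 → ¬¬p2)):
    ¬(p1 → ¬¬p2): α-rule — add p1, ¬¬¬p2.
    × closes — contains both p1 and ¬p1.
  branch 2 (add ¬¬(p4 ↔ p3), (p1 → ¬¬p2)):
    ¬¬(p4 ↔ p3): β-rule — branch into p4, p3  //  ¬p4, ¬p3.
      branch 2.1 (add p4, p3):
        (p1 → ¬¬p2): β-rule — branch into ¬p1  //  ¬¬p2.
          branch 2.1.1 (add ¬p1):
            ○ open, literals {p1=false, p3=true, p4=true}.
          branch 2.1.2 (add ¬¬p2):
            ¬¬p2: drop double negation, giving p2.
            ○ open, literals {p1=false, p2=true, p3=true, p4=true}.
      branch 2.2 (add ¬p4, ¬p3):
        (p1 → ¬¬p2): β-rule — branch into ¬p1  //  ¬¬p2.
          branch 2.2.1 (add ¬p1):
            ○ open, literals {p1=false, p3=false, p4=false}.
          branch 2.2.2 (add ¬¬p2):
            ¬¬p2: drop double negation, giving p2.
            ○ open, literals {p1=false, p2=true, p3=false, p4=false}.
1 branch closed, 4 open.
An open branch gives a countermodel: p1=false, p3=true, p4=true (unmentioned atoms arbitrary); the premises hold there but the conclusion fails.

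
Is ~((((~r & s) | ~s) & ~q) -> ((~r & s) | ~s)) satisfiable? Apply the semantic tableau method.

Unsatisfiable

Initial set: {~((((~r & s) | ~s) & ~q) -> ((~r & s) | ~s))}.
~((((~r & s) | ~s) & ~q) -> ((~r & s) | ~s)): α-rule — add (((~r & s) | ~s) & ~q), ~((~r & s) | ~s).
(((~r & s) | ~s) & ~q): α-rule — add ((~r & s) | ~s), ~q.
~((~r & s) | ~s): α-rule — add ~(~r & s), ~~s.
((~r & s) | ~s): β-rule — branch into (~r & s)  //  ~s.
  branch 1 (add (~r & s)):
    (~r & s): α-rule — add ~r, s.
    ~(~r & s): β-rule — branch into ~~r  //  ~s.
      branch 1.1 (add ~~r):
        × closes — contains both r and ~r.
      branch 1.2 (add ~s):
        × closes — contains both s and ~s.
  branch 2 (add ~s):
    × closes — contains both s and ~s.
All 3 branches close.
Every branch closed; the formula is unsatisfiable.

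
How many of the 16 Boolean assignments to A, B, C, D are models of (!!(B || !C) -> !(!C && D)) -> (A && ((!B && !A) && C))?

4

Initial set: {T ((!!(B || !C) -> !(!C && D)) -> (A && ((!B && !A) && C)))}.
T ((!!(B || !C) -> !(!C && D)) -> (A && ((!B && !A) && C))): β-rule — branch into F (!!(B || !C) -> !(!C && D))  //  T (A && ((!B && !A) && C)).
  branch 1 (add F (!!(B || !C) -> !(!C && D))):
    F (!!(B || !C) -> !(!C && D)): α-rule — add T !!(B || !C), F !(!C && D).
    T !!(B || !C): drop double negation, giving T (B || !C).
    F !(!C && D): α-rule — add T !C, T D.
    T (B || !C): β-rule — branch into T B  //  T !C.
      branch 1.1 (add T B):
        ○ open, literals {B=true, C=false, D=true}.
      branch 1.2 (add T !C):
        ○ open, literals {C=false, D=true}.
  branch 2 (add T (A && ((!B && !A) && C))):
    T (A && ((!B && !A) && C)): α-rule — add T A, T ((!B && !A) && C).
    T ((!B && !A) && C): α-rule — add T (!B && !A), T C.
    T (!B && !A): α-rule — add T !B, T !A.
    × closes — contains both A and !A.
1 branch closed, 2 open.
Each open branch fixes some atoms; the unmentioned ones are free. Counting distinct full assignments: branch {B=true, C=false, D=true} (A) contributes 2 new; branch {C=false, D=true} (A, B) contributes 2 new. Total: 4.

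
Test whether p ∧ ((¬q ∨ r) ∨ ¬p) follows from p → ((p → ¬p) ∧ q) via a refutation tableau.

Initial set: {(p → ((p → ¬p) ∧ q)); ¬(p ∧ ((¬q ∨ r) ∨ ¬p))}.
(p → ((p → ¬p) ∧ q)): β-rule — branch into ¬p  //  ((p → ¬p) ∧ q).
  branch 1 (add ¬p):
    ¬(p ∧ ((¬q ∨ r) ∨ ¬p)): β-rule — branch into ¬p  //  ¬((¬q ∨ r) ∨ ¬p).
      branch 1.1 (add ¬p):
        ○ open, literals {p=F}.
      branch 1.2 (add ¬((¬q ∨ r) ∨ ¬p)):
        ¬((¬q ∨ r) ∨ ¬p): α-rule — add ¬(¬q ∨ r), ¬¬p.
        × closes — contains both p and ¬p.
  branch 2 (add ((p → ¬p) ∧ q)):
    ((p → ¬p) ∧ q): α-rule — add (p → ¬p), q.
    ¬(p ∧ ((¬q ∨ r) ∨ ¬p)): β-rule — branch into ¬p  //  ¬((¬q ∨ r) ∨ ¬p).
      branch 2.1 (add ¬p):
        (p → ¬p): β-rule — branch into ¬p  //  ¬p.
          branch 2.1.1 (add ¬p):
            ○ open, literals {p=F, q=T}.
          branch 2.1.2 (add ¬p):
            ○ open, literals {p=F, q=T}.
      branch 2.2 (add ¬((¬q ∨ r) ∨ ¬p)):
        ¬((¬q ∨ r) ∨ ¬p): α-rule — add ¬(¬q ∨ r), ¬¬p.
        ¬(¬q ∨ r): α-rule — add ¬¬q, ¬r.
        (p → ¬p): β-rule — branch into ¬p  //  ¬p.
          branch 2.2.1 (add ¬p):
            × closes — contains both p and ¬p.
          branch 2.2.2 (add ¬p):
            × closes — contains both p and ¬p.
3 branches closed, 3 open.
An open branch gives a countermodel: p=F (unmentioned atoms arbitrary); the premises hold there but the conclusion fails.

No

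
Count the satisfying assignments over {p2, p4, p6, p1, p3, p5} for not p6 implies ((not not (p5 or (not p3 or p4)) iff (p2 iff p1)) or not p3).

56

Initial set: {(not p6 implies ((not not (p5 or (not p3 or p4)) iff (p2 iff p1)) or not p3))}.
(not p6 implies ((not not (p5 or (not p3 or p4)) iff (p2 iff p1)) or not p3)): β-rule — branch into not not p6  //  ((not not (p5 or (not p3 or p4)) iff (p2 iff p1)) or not p3).
  branch 1 (add not not p6):
    ○ open, literals {p6=true}.
  branch 2 (add ((not not (p5 or (not p3 or p4)) iff (p2 iff p1)) or not p3)):
    ((not not (p5 or (not p3 or p4)) iff (p2 iff p1)) or not p3): β-rule — branch into (not not (p5 or (not p3 or p4)) iff (p2 iff p1))  //  not p3.
      branch 2.1 (add (not not (p5 or (not p3 or p4)) iff (p2 iff p1))):
        (not not (p5 or (not p3 or p4)) iff (p2 iff p1)): β-rule — branch into not not (p5 or (not p3 or p4)), (p2 iff p1)  //  not not not (p5 or (not p3 or p4)), not (p2 iff p1).
          branch 2.1.1 (add not not (p5 or (not p3 or p4)), (p2 iff p1)):
            not not (p5 or (not p3 or p4)): drop double negation, giving (p5 or (not p3 or p4)).
            (p2 iff p1): β-rule — branch into p2, p1  //  not p2, not p1.
              branch 2.1.1.1 (add p2, p1):
                (p5 or (not p3 or p4)): β-rule — branch into p5  //  (not p3 or p4).
                  branch 2.1.1.1.1 (add p5):
                    ○ open, literals {p1=true, p2=true, p5=true}.
                  branch 2.1.1.1.2 (add (not p3 or p4)):
                    (not p3 or p4): β-rule — branch into not p3  //  p4.
                      branch 2.1.1.1.2.1 (add not p3):
                        ○ open, literals {p1=true, p2=true, p3=false}.
                      branch 2.1.1.1.2.2 (add p4):
                        ○ open, literals {p1=true, p2=true, p4=true}.
              branch 2.1.1.2 (add not p2, not p1):
                (p5 or (not p3 or p4)): β-rule — branch into p5  //  (not p3 or p4).
                  branch 2.1.1.2.1 (add p5):
                    ○ open, literals {p1=false, p2=false, p5=true}.
                  branch 2.1.1.2.2 (add (not p3 or p4)):
                    (not p3 or p4): β-rule — branch into not p3  //  p4.
                      branch 2.1.1.2.2.1 (add not p3):
                        ○ open, literals {p1=false, p2=false, p3=false}.
                      branch 2.1.1.2.2.2 (add p4):
                        ○ open, literals {p1=false, p2=false, p4=true}.
          branch 2.1.2 (add not not not (p5 or (not p3 or p4)), not (p2 iff p1)):
            not not not (p5 or (not p3 or p4)): drop double negation, giving not (p5 or (not p3 or p4)).
            not (p5 or (not p3 or p4)): α-rule — add not p5, not (not p3 or p4).
            not (not p3 or p4): α-rule — add not not p3, not p4.
            not (p2 iff p1): β-rule — branch into p2, not p1  //  not p2, p1.
              branch 2.1.2.1 (add p2, not p1):
                ○ open, literals {p1=false, p2=true, p3=true, p4=false, p5=false}.
              branch 2.1.2.2 (add not p2, p1):
                ○ open, literals {p1=true, p2=false, p3=true, p4=false, p5=false}.
      branch 2.2 (add not p3):
        ○ open, literals {p3=false}.
0 branches closed, 10 open.
Each open branch fixes some atoms; the unmentioned ones are free. Counting distinct full assignments: branch {p6=true} (p2, p4, p1, p3, p5) contributes 32 new; branch {p1=true, p2=true, p5=true} (p4, p6, p3) contributes 4 new; branch {p1=true, p2=true, p3=false} (p4, p6, p5) contributes 2 new; branch {p1=true, p2=true, p4=true} (p6, p3, p5) contributes 1 new; branch {p1=false, p2=false, p5=true} (p4, p6, p3) contributes 4 new; branch {p1=false, p2=false, p3=false} (p4, p6, p5) contributes 2 new; branch {p1=false, p2=false, p4=true} (p6, p3, p5) contributes 1 new; branch {p1=false, p2=true, p3=true, p4=false, p5=false} (p6) contributes 1 new; branch {p1=true, p2=false, p3=true, p4=false, p5=false} (p6) contributes 1 new; branch {p3=false} (p2, p4, p6, p1, p5) contributes 8 new. Total: 56.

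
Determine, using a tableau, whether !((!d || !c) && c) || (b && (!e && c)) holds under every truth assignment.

Assume the negation and expand:
Initial set: {!(!((!d || !c) && c) || (b && (!e && c)))}.
!(!((!d || !c) && c) || (b && (!e && c))): α-rule — add !!((!d || !c) && c), !(b && (!e && c)).
!!((!d || !c) && c): α-rule — add (!d || !c), c.
!(b && (!e && c)): β-rule — branch into !b  //  !(!e && c).
  branch 1 (add !b):
    (!d || !c): β-rule — branch into !d  //  !c.
      branch 1.1 (add !d):
        ○ open, literals {b=false, c=true, d=false}.
      branch 1.2 (add !c):
        × closes — contains both c and !c.
  branch 2 (add !(!e && c)):
    (!d || !c): β-rule — branch into !d  //  !c.
      branch 2.1 (add !d):
        !(!e && c): β-rule — branch into !!e  //  !c.
          branch 2.1.1 (add !!e):
            ○ open, literals {c=true, d=false, e=true}.
          branch 2.1.2 (add !c):
            × closes — contains both c and !c.
      branch 2.2 (add !c):
        × closes — contains both c and !c.
3 branches closed, 2 open.
An open branch gives a countermodel: b=false, c=true, d=false (unmentioned atoms arbitrary); under it the original formula is false.

Not valid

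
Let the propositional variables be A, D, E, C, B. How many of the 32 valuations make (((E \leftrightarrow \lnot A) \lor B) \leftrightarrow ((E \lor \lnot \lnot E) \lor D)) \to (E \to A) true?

24

Initial set: {((((E \leftrightarrow \lnot A) \lor B) \leftrightarrow ((E \lor \lnot \lnot E) \lor D)) \to (E \to A))}.
((((E \leftrightarrow \lnot A) \lor B) \leftrightarrow ((E \lor \lnot \lnot E) \lor D)) \to (E \to A)): β-rule — branch into \lnot (((E \leftrightarrow \lnot A) \lor B) \leftrightarrow ((E \lor \lnot \lnot E) \lor D))  //  (E \to A).
  branch 1 (add \lnot (((E \leftrightarrow \lnot A) \lor B) \leftrightarrow ((E \lor \lnot \lnot E) \lor D))):
    \lnot (((E \leftrightarrow \lnot A) \lor B) \leftrightarrow ((E \lor \lnot \lnot E) \lor D)): β-rule — branch into ((E \leftrightarrow \lnot A) \lor B), \lnot ((E \lor \lnot \lnot E) \lor D)  //  \lnot ((E \leftrightarrow \lnot A) \lor B), ((E \lor \lnot \lnot E) \lor D).
      branch 1.1 (add ((E \leftrightarrow \lnot A) \lor B), \lnot ((E \lor \lnot \lnot E) \lor D)):
        \lnot ((E \lor \lnot \lnot E) \lor D): α-rule — add \lnot (E \lor \lnot \lnot E), \lnot D.
        \lnot (E \lor \lnot \lnot E): α-rule — add \lnot E, \lnot \lnot \lnot E.
        \lnot \lnot \lnot E: drop double negation, giving \lnot E.
        ((E \leftrightarrow \lnot A) \lor B): β-rule — branch into (E \leftrightarrow \lnot A)  //  B.
          branch 1.1.1 (add (E \leftrightarrow \lnot A)):
            (E \leftrightarrow \lnot A): β-rule — branch into E, \lnot A  //  \lnot E, \lnot \lnot A.
              branch 1.1.1.1 (add E, \lnot A):
                × closes — contains both E and \lnot E.
              branch 1.1.1.2 (add \lnot E, \lnot \lnot A):
                ○ open, literals {A=1, D=0, E=0}.
          branch 1.1.2 (add B):
            ○ open, literals {B=1, D=0, E=0}.
      branch 1.2 (add \lnot ((E \leftrightarrow \lnot A) \lor B), ((E \lor \lnot \lnot E) \lor D)):
        \lnot ((E \leftrightarrow \lnot A) \lor B): α-rule — add \lnot (E \leftrightarrow \lnot A), \lnot B.
        ((E \lor \lnot \lnot E) \lor D): β-rule — branch into (E \lor \lnot \lnot E)  //  D.
          branch 1.2.1 (add (E \lor \lnot \lnot E)):
            \lnot (E \leftrightarrow \lnot A): β-rule — branch into E, \lnot \lnot A  //  \lnot E, \lnot A.
              branch 1.2.1.1 (add E, \lnot \lnot A):
                (E \lor \lnot \lnot E): β-rule — branch into E  //  \lnot \lnot E.
                  branch 1.2.1.1.1 (add E):
                    ○ open, literals {A=1, B=0, E=1}.
                  branch 1.2.1.1.2 (add \lnot \lnot E):
                    \lnot \lnot E: drop double negation, giving E.
                    ○ open, literals {A=1, B=0, E=1}.
              branch 1.2.1.2 (add \lnot E, \lnot A):
                (E \lor \lnot \lnot E): β-rule — branch into E  //  \lnot \lnot E.
                  branch 1.2.1.2.1 (add E):
                    × closes — contains both E and \lnot E.
                  branch 1.2.1.2.2 (add \lnot \lnot E):
                    \lnot \lnot E: drop double negation, giving E.
                    × closes — contains both E and \lnot E.
          branch 1.2.2 (add D):
            \lnot (E \leftrightarrow \lnot A): β-rule — branch into E, \lnot \lnot A  //  \lnot E, \lnot A.
              branch 1.2.2.1 (add E, \lnot \lnot A):
                ○ open, literals {A=1, B=0, D=1, E=1}.
              branch 1.2.2.2 (add \lnot E, \lnot A):
                ○ open, literals {A=0, B=0, D=1, E=0}.
  branch 2 (add (E \to A)):
    (E \to A): β-rule — branch into \lnot E  //  A.
      branch 2.1 (add \lnot E):
        ○ open, literals {E=0}.
      branch 2.2 (add A):
        ○ open, literals {A=1}.
3 branches closed, 8 open.
Each open branch fixes some atoms; the unmentioned ones are free. Counting distinct full assignments: branch {A=1, D=0, E=0} (C, B) contributes 4 new; branch {B=1, D=0, E=0} (A, C) contributes 2 new; branch {A=1, B=0, E=1} (D, C) contributes 4 new; branch {A=1, B=0, E=1} (D, C) contributes 0 new; branch {A=1, B=0, D=1, E=1} (C) contributes 0 new; branch {A=0, B=0, D=1, E=0} (C) contributes 2 new; branch {E=0} (A, D, C, B) contributes 8 new; branch {A=1} (D, E, C, B) contributes 4 new. Total: 24.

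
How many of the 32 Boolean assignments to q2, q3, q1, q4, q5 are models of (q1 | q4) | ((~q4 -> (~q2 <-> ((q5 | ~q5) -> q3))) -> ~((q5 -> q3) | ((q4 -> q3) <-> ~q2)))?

Initial set: {((q1 | q4) | ((~q4 -> (~q2 <-> ((q5 | ~q5) -> q3))) -> ~((q5 -> q3) | ((q4 -> q3) <-> ~q2))))}.
((q1 | q4) | ((~q4 -> (~q2 <-> ((q5 | ~q5) -> q3))) -> ~((q5 -> q3) | ((q4 -> q3) <-> ~q2)))): β-rule — branch into (q1 | q4)  //  ((~q4 -> (~q2 <-> ((q5 | ~q5) -> q3))) -> ~((q5 -> q3) | ((q4 -> q3) <-> ~q2))).
  branch 1 (add (q1 | q4)):
    (q1 | q4): β-rule — branch into q1  //  q4.
      branch 1.1 (add q1):
        ○ open, literals {q1=1}.
      branch 1.2 (add q4):
        ○ open, literals {q4=1}.
  branch 2 (add ((~q4 -> (~q2 <-> ((q5 | ~q5) -> q3))) -> ~((q5 -> q3) | ((q4 -> q3) <-> ~q2)))):
    ((~q4 -> (~q2 <-> ((q5 | ~q5) -> q3))) -> ~((q5 -> q3) | ((q4 -> q3) <-> ~q2))): β-rule — branch into ~(~q4 -> (~q2 <-> ((q5 | ~q5) -> q3)))  //  ~((q5 -> q3) | ((q4 -> q3) <-> ~q2)).
      branch 2.1 (add ~(~q4 -> (~q2 <-> ((q5 | ~q5) -> q3)))):
        ~(~q4 -> (~q2 <-> ((q5 | ~q5) -> q3))): α-rule — add ~q4, ~(~q2 <-> ((q5 | ~q5) -> q3)).
        ~(~q2 <-> ((q5 | ~q5) -> q3)): β-rule — branch into ~q2, ~((q5 | ~q5) -> q3)  //  ~~q2, ((q5 | ~q5) -> q3).
          branch 2.1.1 (add ~q2, ~((q5 | ~q5) -> q3)):
            ~((q5 | ~q5) -> q3): α-rule — add (q5 | ~q5), ~q3.
            (q5 | ~q5): β-rule — branch into q5  //  ~q5.
              branch 2.1.1.1 (add q5):
                ○ open, literals {q2=0, q3=0, q4=0, q5=1}.
              branch 2.1.1.2 (add ~q5):
                ○ open, literals {q2=0, q3=0, q4=0, q5=0}.
          branch 2.1.2 (add ~~q2, ((q5 | ~q5) -> q3)):
            ((q5 | ~q5) -> q3): β-rule — branch into ~(q5 | ~q5)  //  q3.
              branch 2.1.2.1 (add ~(q5 | ~q5)):
                ~(q5 | ~q5): α-rule — add ~q5, ~~q5.
                × closes — contains both q5 and ~q5.
              branch 2.1.2.2 (add q3):
                ○ open, literals {q2=1, q3=1, q4=0}.
      branch 2.2 (add ~((q5 -> q3) | ((q4 -> q3) <-> ~q2))):
        ~((q5 -> q3) | ((q4 -> q3) <-> ~q2)): α-rule — add ~(q5 -> q3), ~((q4 -> q3) <-> ~q2).
        ~(q5 -> q3): α-rule — add q5, ~q3.
        ~((q4 -> q3) <-> ~q2): β-rule — branch into (q4 -> q3), ~~q2  //  ~(q4 -> q3), ~q2.
          branch 2.2.1 (add (q4 -> q3), ~~q2):
            (q4 -> q3): β-rule — branch into ~q4  //  q3.
              branch 2.2.1.1 (add ~q4):
                ○ open, literals {q2=1, q3=0, q4=0, q5=1}.
              branch 2.2.1.2 (add q3):
                × closes — contains both q3 and ~q3.
          branch 2.2.2 (add ~(q4 -> q3), ~q2):
            ~(q4 -> q3): α-rule — add q4, ~q3.
            ○ open, literals {q2=0, q3=0, q4=1, q5=1}.
2 branches closed, 7 open.
Each open branch fixes some atoms; the unmentioned ones are free. Counting distinct full assignments: branch {q1=1} (q2, q3, q4, q5) contributes 16 new; branch {q4=1} (q2, q3, q1, q5) contributes 8 new; branch {q2=0, q3=0, q4=0, q5=1} (q1) contributes 1 new; branch {q2=0, q3=0, q4=0, q5=0} (q1) contributes 1 new; branch {q2=1, q3=1, q4=0} (q1, q5) contributes 2 new; branch {q2=1, q3=0, q4=0, q5=1} (q1) contributes 1 new; branch {q2=0, q3=0, q4=1, q5=1} (q1) contributes 0 new. Total: 29.

29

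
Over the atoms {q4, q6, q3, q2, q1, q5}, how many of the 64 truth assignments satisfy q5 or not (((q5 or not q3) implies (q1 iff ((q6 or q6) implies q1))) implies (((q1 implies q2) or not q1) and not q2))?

54

Initial set: {T (q5 or not (((q5 or not q3) implies (q1 iff ((q6 or q6) implies q1))) implies (((q1 implies q2) or not q1) and not q2)))}.
T (q5 or not (((q5 or not q3) implies (q1 iff ((q6 or q6) implies q1))) implies (((q1 implies q2) or not q1) and not q2))): β-rule — branch into T q5  //  T not (((q5 or not q3) implies (q1 iff ((q6 or q6) implies q1))) implies (((q1 implies q2) or not q1) and not q2)).
  branch 1 (add T q5):
    ○ open, literals {q5=true}.
  branch 2 (add T not (((q5 or not q3) implies (q1 iff ((q6 or q6) implies q1))) implies (((q1 implies q2) or not q1) and not q2))):
    T not (((q5 or not q3) implies (q1 iff ((q6 or q6) implies q1))) implies (((q1 implies q2) or not q1) and not q2)): α-rule — add T ((q5 or not q3) implies (q1 iff ((q6 or q6) implies q1))), F (((q1 implies q2) or not q1) and not q2).
    T ((q5 or not q3) implies (q1 iff ((q6 or q6) implies q1))): β-rule — branch into F (q5 or not q3)  //  T (q1 iff ((q6 or q6) implies q1)).
      branch 2.1 (add F (q5 or not q3)):
        F (q5 or not q3): α-rule — add F q5, F not q3.
        F (((q1 implies q2) or not q1) and not q2): β-rule — branch into F ((q1 implies q2) or not q1)  //  F not q2.
          branch 2.1.1 (add F ((q1 implies q2) or not q1)):
            F ((q1 implies q2) or not q1): α-rule — add F (q1 implies q2), F not q1.
            F (q1 implies q2): α-rule — add T q1, F q2.
            ○ open, literals {q1=true, q2=false, q3=true, q5=false}.
          branch 2.1.2 (add F not q2):
            ○ open, literals {q2=true, q3=true, q5=false}.
      branch 2.2 (add T (q1 iff ((q6 or q6) implies q1))):
        F (((q1 implies q2) or not q1) and not q2): β-rule — branch into F ((q1 implies q2) or not q1)  //  F not q2.
          branch 2.2.1 (add F ((q1 implies q2) or not q1)):
            F ((q1 implies q2) or not q1): α-rule — add F (q1 implies q2), F not q1.
            F (q1 implies q2): α-rule — add T q1, F q2.
            T (q1 iff ((q6 or q6) implies q1)): β-rule — branch into T q1, T ((q6 or q6) implies q1)  //  F q1, F ((q6 or q6) implies q1).
              branch 2.2.1.1 (add T q1, T ((q6 or q6) implies q1)):
                T ((q6 or q6) implies q1): β-rule — branch into F (q6 or q6)  //  T q1.
                  branch 2.2.1.1.1 (add F (q6 or q6)):
                    F (q6 or q6): α-rule — add F q6, F q6.
                    ○ open, literals {q1=true, q2=false, q6=false}.
                  branch 2.2.1.1.2 (add T q1):
                    ○ open, literals {q1=true, q2=false}.
              branch 2.2.1.2 (add F q1, F ((q6 or q6) implies q1)):
                × closes — contains both q1 and not q1.
          branch 2.2.2 (add F not q2):
            T (q1 iff ((q6 or q6) implies q1)): β-rule — branch into T q1, T ((q6 or q6) implies q1)  //  F q1, F ((q6 or q6) implies q1).
              branch 2.2.2.1 (add T q1, T ((q6 or q6) implies q1)):
                T ((q6 or q6) implies q1): β-rule — branch into F (q6 or q6)  //  T q1.
                  branch 2.2.2.1.1 (add F (q6 or q6)):
                    F (q6 or q6): α-rule — add F q6, F q6.
                    ○ open, literals {q1=true, q2=true, q6=false}.
                  branch 2.2.2.1.2 (add T q1):
                    ○ open, literals {q1=true, q2=true}.
              branch 2.2.2.2 (add F q1, F ((q6 or q6) implies q1)):
                F ((q6 or q6) implies q1): α-rule — add T (q6 or q6), F q1.
                T (q6 or q6): β-rule — branch into T q6  //  T q6.
                  branch 2.2.2.2.1 (add T q6):
                    ○ open, literals {q1=false, q2=true, q6=true}.
                  branch 2.2.2.2.2 (add T q6):
                    ○ open, literals {q1=false, q2=true, q6=true}.
1 branch closed, 9 open.
Each open branch fixes some atoms; the unmentioned ones are free. Counting distinct full assignments: branch {q5=true} (q4, q6, q3, q2, q1) contributes 32 new; branch {q1=true, q2=false, q3=true, q5=false} (q4, q6) contributes 4 new; branch {q2=true, q3=true, q5=false} (q4, q6, q1) contributes 8 new; branch {q1=true, q2=false, q6=false} (q4, q3, q5) contributes 2 new; branch {q1=true, q2=false} (q4, q6, q3, q5) contributes 2 new; branch {q1=true, q2=true, q6=false} (q4, q3, q5) contributes 2 new; branch {q1=true, q2=true} (q4, q6, q3, q5) contributes 2 new; branch {q1=false, q2=true, q6=true} (q4, q3, q5) contributes 2 new; branch {q1=false, q2=true, q6=true} (q4, q3, q5) contributes 0 new. Total: 54.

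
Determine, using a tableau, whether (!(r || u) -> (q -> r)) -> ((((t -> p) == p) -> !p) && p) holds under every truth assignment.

Assume the negation and expand:
Initial set: {F ((!(r || u) -> (q -> r)) -> ((((t -> p) == p) -> !p) && p))}.
F ((!(r || u) -> (q -> r)) -> ((((t -> p) == p) -> !p) && p)): α-rule — add T (!(r || u) -> (q -> r)), F ((((t -> p) == p) -> !p) && p).
T (!(r || u) -> (q -> r)): β-rule — branch into F !(r || u)  //  T (q -> r).
  branch 1 (add F !(r || u)):
    F ((((t -> p) == p) -> !p) && p): β-rule — branch into F (((t -> p) == p) -> !p)  //  F p.
      branch 1.1 (add F (((t -> p) == p) -> !p)):
        F (((t -> p) == p) -> !p): α-rule — add T ((t -> p) == p), F !p.
        F !(r || u): β-rule — branch into T r  //  T u.
          branch 1.1.1 (add T r):
            T ((t -> p) == p): β-rule — branch into T (t -> p), T p  //  F (t -> p), F p.
              branch 1.1.1.1 (add T (t -> p), T p):
                T (t -> p): β-rule — branch into F t  //  T p.
                  branch 1.1.1.1.1 (add F t):
                    ○ open, literals {p=1, r=1, t=0}.
                  branch 1.1.1.1.2 (add T p):
                    ○ open, literals {p=1, r=1}.
              branch 1.1.1.2 (add F (t -> p), F p):
                × closes — contains both p and !p.
          branch 1.1.2 (add T u):
            T ((t -> p) == p): β-rule — branch into T (t -> p), T p  //  F (t -> p), F p.
              branch 1.1.2.1 (add T (t -> p), T p):
                T (t -> p): β-rule — branch into F t  //  T p.
                  branch 1.1.2.1.1 (add F t):
                    ○ open, literals {p=1, t=0, u=1}.
                  branch 1.1.2.1.2 (add T p):
                    ○ open, literals {p=1, u=1}.
              branch 1.1.2.2 (add F (t -> p), F p):
                × closes — contains both p and !p.
      branch 1.2 (add F p):
        F !(r || u): β-rule — branch into T r  //  T u.
          branch 1.2.1 (add T r):
            ○ open, literals {p=0, r=1}.
          branch 1.2.2 (add T u):
            ○ open, literals {p=0, u=1}.
  branch 2 (add T (q -> r)):
    F ((((t -> p) == p) -> !p) && p): β-rule — branch into F (((t -> p) == p) -> !p)  //  F p.
      branch 2.1 (add F (((t -> p) == p) -> !p)):
        F (((t -> p) == p) -> !p): α-rule — add T ((t -> p) == p), F !p.
        T (q -> r): β-rule — branch into F q  //  T r.
          branch 2.1.1 (add F q):
            T ((t -> p) == p): β-rule — branch into T (t -> p), T p  //  F (t -> p), F p.
              branch 2.1.1.1 (add T (t -> p), T p):
                T (t -> p): β-rule — branch into F t  //  T p.
                  branch 2.1.1.1.1 (add F t):
                    ○ open, literals {p=1, q=0, t=0}.
                  branch 2.1.1.1.2 (add T p):
                    ○ open, literals {p=1, q=0}.
              branch 2.1.1.2 (add F (t -> p), F p):
                × closes — contains both p and !p.
          branch 2.1.2 (add T r):
            T ((t -> p) == p): β-rule — branch into T (t -> p), T p  //  F (t -> p), F p.
              branch 2.1.2.1 (add T (t -> p), T p):
                T (t -> p): β-rule — branch into F t  //  T p.
                  branch 2.1.2.1.1 (add F t):
                    ○ open, literals {p=1, r=1, t=0}.
                  branch 2.1.2.1.2 (add T p):
                    ○ open, literals {p=1, r=1}.
              branch 2.1.2.2 (add F (t -> p), F p):
                × closes — contains both p and !p.
      branch 2.2 (add F p):
        T (q -> r): β-rule — branch into F q  //  T r.
          branch 2.2.1 (add F q):
            ○ open, literals {p=0, q=0}.
          branch 2.2.2 (add T r):
            ○ open, literals {p=0, r=1}.
4 branches closed, 12 open.
An open branch gives a countermodel: p=1, r=1, t=0 (unmentioned atoms arbitrary); under it the original formula is false.

Not valid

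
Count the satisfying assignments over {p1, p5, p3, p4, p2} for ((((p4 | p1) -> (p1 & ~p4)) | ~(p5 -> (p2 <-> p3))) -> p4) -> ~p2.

Initial set: {(((((p4 | p1) -> (p1 & ~p4)) | ~(p5 -> (p2 <-> p3))) -> p4) -> ~p2)}.
(((((p4 | p1) -> (p1 & ~p4)) | ~(p5 -> (p2 <-> p3))) -> p4) -> ~p2): β-rule — branch into ~((((p4 | p1) -> (p1 & ~p4)) | ~(p5 -> (p2 <-> p3))) -> p4)  //  ~p2.
  branch 1 (add ~((((p4 | p1) -> (p1 & ~p4)) | ~(p5 -> (p2 <-> p3))) -> p4)):
    ~((((p4 | p1) -> (p1 & ~p4)) | ~(p5 -> (p2 <-> p3))) -> p4): α-rule — add (((p4 | p1) -> (p1 & ~p4)) | ~(p5 -> (p2 <-> p3))), ~p4.
    (((p4 | p1) -> (p1 & ~p4)) | ~(p5 -> (p2 <-> p3))): β-rule — branch into ((p4 | p1) -> (p1 & ~p4))  //  ~(p5 -> (p2 <-> p3)).
      branch 1.1 (add ((p4 | p1) -> (p1 & ~p4))):
        ((p4 | p1) -> (p1 & ~p4)): β-rule — branch into ~(p4 | p1)  //  (p1 & ~p4).
          branch 1.1.1 (add ~(p4 | p1)):
            ~(p4 | p1): α-rule — add ~p4, ~p1.
            ○ open, literals {p1=F, p4=F}.
          branch 1.1.2 (add (p1 & ~p4)):
            (p1 & ~p4): α-rule — add p1, ~p4.
            ○ open, literals {p1=T, p4=F}.
      branch 1.2 (add ~(p5 -> (p2 <-> p3))):
        ~(p5 -> (p2 <-> p3)): α-rule — add p5, ~(p2 <-> p3).
        ~(p2 <-> p3): β-rule — branch into p2, ~p3  //  ~p2, p3.
          branch 1.2.1 (add p2, ~p3):
            ○ open, literals {p2=T, p3=F, p4=F, p5=T}.
          branch 1.2.2 (add ~p2, p3):
            ○ open, literals {p2=F, p3=T, p4=F, p5=T}.
  branch 2 (add ~p2):
    ○ open, literals {p2=F}.
0 branches closed, 5 open.
Each open branch fixes some atoms; the unmentioned ones are free. Counting distinct full assignments: branch {p1=F, p4=F} (p5, p3, p2) contributes 8 new; branch {p1=T, p4=F} (p5, p3, p2) contributes 8 new; branch {p2=T, p3=F, p4=F, p5=T} (p1) contributes 0 new; branch {p2=F, p3=T, p4=F, p5=T} (p1) contributes 0 new; branch {p2=F} (p1, p5, p3, p4) contributes 8 new. Total: 24.

24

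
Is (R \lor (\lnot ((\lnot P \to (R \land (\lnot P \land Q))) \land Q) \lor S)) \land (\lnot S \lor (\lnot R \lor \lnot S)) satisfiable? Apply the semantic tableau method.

Satisfiable

Initial set: {((R \lor (\lnot ((\lnot P \to (R \land (\lnot P \land Q))) \land Q) \lor S)) \land (\lnot S \lor (\lnot R \lor \lnot S)))}.
((R \lor (\lnot ((\lnot P \to (R \land (\lnot P \land Q))) \land Q) \lor S)) \land (\lnot S \lor (\lnot R \lor \lnot S))): α-rule — add (R \lor (\lnot ((\lnot P \to (R \land (\lnot P \land Q))) \land Q) \lor S)), (\lnot S \lor (\lnot R \lor \lnot S)).
(R \lor (\lnot ((\lnot P \to (R \land (\lnot P \land Q))) \land Q) \lor S)): β-rule — branch into R  //  (\lnot ((\lnot P \to (R \land (\lnot P \land Q))) \land Q) \lor S).
  branch 1 (add R):
    (\lnot S \lor (\lnot R \lor \lnot S)): β-rule — branch into \lnot S  //  (\lnot R \lor \lnot S).
      branch 1.1 (add \lnot S):
        ○ open, literals {R=T, S=F}.
      branch 1.2 (add (\lnot R \lor \lnot S)):
        (\lnot R \lor \lnot S): β-rule — branch into \lnot R  //  \lnot S.
          branch 1.2.1 (add \lnot R):
            × closes — contains both R and \lnot R.
          branch 1.2.2 (add \lnot S):
            ○ open, literals {R=T, S=F}.
  branch 2 (add (\lnot ((\lnot P \to (R \land (\lnot P \land Q))) \land Q) \lor S)):
    (\lnot S \lor (\lnot R \lor \lnot S)): β-rule — branch into \lnot S  //  (\lnot R \lor \lnot S).
      branch 2.1 (add \lnot S):
        (\lnot ((\lnot P \to (R \land (\lnot P \land Q))) \land Q) \lor S): β-rule — branch into \lnot ((\lnot P \to (R \land (\lnot P \land Q))) \land Q)  //  S.
          branch 2.1.1 (add \lnot ((\lnot P \to (R \land (\lnot P \land Q))) \land Q)):
            \lnot ((\lnot P \to (R \land (\lnot P \land Q))) \land Q): β-rule — branch into \lnot (\lnot P \to (R \land (\lnot P \land Q)))  //  \lnot Q.
              branch 2.1.1.1 (add \lnot (\lnot P \to (R \land (\lnot P \land Q)))):
                \lnot (\lnot P \to (R \land (\lnot P \land Q))): α-rule — add \lnot P, \lnot (R \land (\lnot P \land Q)).
                \lnot (R \land (\lnot P \land Q)): β-rule — branch into \lnot R  //  \lnot (\lnot P \land Q).
                  branch 2.1.1.1.1 (add \lnot R):
                    ○ open, literals {P=F, R=F, S=F}.
                  branch 2.1.1.1.2 (add \lnot (\lnot P \land Q)):
                    \lnot (\lnot P \land Q): β-rule — branch into \lnot \lnot P  //  \lnot Q.
                      branch 2.1.1.1.2.1 (add \lnot \lnot P):
                        × closes — contains both P and \lnot P.
                      branch 2.1.1.1.2.2 (add \lnot Q):
                        ○ open, literals {P=F, Q=F, S=F}.
              branch 2.1.1.2 (add \lnot Q):
                ○ open, literals {Q=F, S=F}.
          branch 2.1.2 (add S):
            × closes — contains both S and \lnot S.
      branch 2.2 (add (\lnot R \lor \lnot S)):
        (\lnot ((\lnot P \to (R \land (\lnot P \land Q))) \land Q) \lor S): β-rule — branch into \lnot ((\lnot P \to (R \land (\lnot P \land Q))) \land Q)  //  S.
          branch 2.2.1 (add \lnot ((\lnot P \to (R \land (\lnot P \land Q))) \land Q)):
            (\lnot R \lor \lnot S): β-rule — branch into \lnot R  //  \lnot S.
              branch 2.2.1.1 (add \lnot R):
                \lnot ((\lnot P \to (R \land (\lnot P \land Q))) \land Q): β-rule — branch into \lnot (\lnot P \to (R \land (\lnot P \land Q)))  //  \lnot Q.
                  branch 2.2.1.1.1 (add \lnot (\lnot P \to (R \land (\lnot P \land Q)))):
                    \lnot (\lnot P \to (R \land (\lnot P \land Q))): α-rule — add \lnot P, \lnot (R \land (\lnot P \land Q)).
                    \lnot (R \land (\lnot P \land Q)): β-rule — branch into \lnot R  //  \lnot (\lnot P \land Q).
                      branch 2.2.1.1.1.1 (add \lnot R):
                        ○ open, literals {P=F, R=F}.
                      branch 2.2.1.1.1.2 (add \lnot (\lnot P \land Q)):
                        \lnot (\lnot P \land Q): β-rule — branch into \lnot \lnot P  //  \lnot Q.
                          branch 2.2.1.1.1.2.1 (add \lnot \lnot P):
                            × closes — contains both P and \lnot P.
                          branch 2.2.1.1.1.2.2 (add \lnot Q):
                            ○ open, literals {P=F, Q=F, R=F}.
                  branch 2.2.1.1.2 (add \lnot Q):
                    ○ open, literals {Q=F, R=F}.
              branch 2.2.1.2 (add \lnot S):
                \lnot ((\lnot P \to (R \land (\lnot P \land Q))) \land Q): β-rule — branch into \lnot (\lnot P \to (R \land (\lnot P \land Q)))  //  \lnot Q.
                  branch 2.2.1.2.1 (add \lnot (\lnot P \to (R \land (\lnot P \land Q)))):
                    \lnot (\lnot P \to (R \land (\lnot P \land Q))): α-rule — add \lnot P, \lnot (R \land (\lnot P \land Q)).
                    \lnot (R \land (\lnot P \land Q)): β-rule — branch into \lnot R  //  \lnot (\lnot P \land Q).
                      branch 2.2.1.2.1.1 (add \lnot R):
                        ○ open, literals {P=F, R=F, S=F}.
                      branch 2.2.1.2.1.2 (add \lnot (\lnot P \land Q)):
                        \lnot (\lnot P \land Q): β-rule — branch into \lnot \lnot P  //  \lnot Q.
                          branch 2.2.1.2.1.2.1 (add \lnot \lnot P):
                            × closes — contains both P and \lnot P.
                          branch 2.2.1.2.1.2.2 (add \lnot Q):
                            ○ open, literals {P=F, Q=F, S=F}.
                  branch 2.2.1.2.2 (add \lnot Q):
                    ○ open, literals {Q=F, S=F}.
          branch 2.2.2 (add S):
            (\lnot R \lor \lnot S): β-rule — branch into \lnot R  //  \lnot S.
              branch 2.2.2.1 (add \lnot R):
                ○ open, literals {R=F, S=T}.
              branch 2.2.2.2 (add \lnot S):
                × closes — contains both S and \lnot S.
6 branches closed, 12 open.
An open branch gives a satisfying assignment: R=T, S=F.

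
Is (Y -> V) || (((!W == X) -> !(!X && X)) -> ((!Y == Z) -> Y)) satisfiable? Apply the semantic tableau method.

Satisfiable

Initial set: {T ((Y -> V) || (((!W == X) -> !(!X && X)) -> ((!Y == Z) -> Y)))}.
T ((Y -> V) || (((!W == X) -> !(!X && X)) -> ((!Y == Z) -> Y))): β-rule — branch into T (Y -> V)  //  T (((!W == X) -> !(!X && X)) -> ((!Y == Z) -> Y)).
  branch 1 (add T (Y -> V)):
    T (Y -> V): β-rule — branch into F Y  //  T V.
      branch 1.1 (add F Y):
        ○ open, literals {Y=0}.
      branch 1.2 (add T V):
        ○ open, literals {V=1}.
  branch 2 (add T (((!W == X) -> !(!X && X)) -> ((!Y == Z) -> Y))):
    T (((!W == X) -> !(!X && X)) -> ((!Y == Z) -> Y)): β-rule — branch into F ((!W == X) -> !(!X && X))  //  T ((!Y == Z) -> Y).
      branch 2.1 (add F ((!W == X) -> !(!X && X))):
        F ((!W == X) -> !(!X && X)): α-rule — add T (!W == X), F !(!X && X).
        F !(!X && X): α-rule — add T !X, T X.
        × closes — contains both X and !X.
      branch 2.2 (add T ((!Y == Z) -> Y)):
        T ((!Y == Z) -> Y): β-rule — branch into F (!Y == Z)  //  T Y.
          branch 2.2.1 (add F (!Y == Z)):
            F (!Y == Z): β-rule — branch into T !Y, F Z  //  F !Y, T Z.
              branch 2.2.1.1 (add T !Y, F Z):
                ○ open, literals {Y=0, Z=0}.
              branch 2.2.1.2 (add F !Y, T Z):
                ○ open, literals {Y=1, Z=1}.
          branch 2.2.2 (add T Y):
            ○ open, literals {Y=1}.
1 branch closed, 5 open.
An open branch gives a satisfying assignment: Y=0.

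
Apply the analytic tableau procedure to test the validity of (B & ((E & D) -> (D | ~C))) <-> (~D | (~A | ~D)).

Not valid

Assume the negation and expand:
Initial set: {F ((B & ((E & D) -> (D | ~C))) <-> (~D | (~A | ~D)))}.
F ((B & ((E & D) -> (D | ~C))) <-> (~D | (~A | ~D))): β-rule — branch into T (B & ((E & D) -> (D | ~C))), F (~D | (~A | ~D))  //  F (B & ((E & D) -> (D | ~C))), T (~D | (~A | ~D)).
  branch 1 (add T (B & ((E & D) -> (D | ~C))), F (~D | (~A | ~D))):
    T (B & ((E & D) -> (D | ~C))): α-rule — add T B, T ((E & D) -> (D | ~C)).
    F (~D | (~A | ~D)): α-rule — add F ~D, F (~A | ~D).
    F (~A | ~D): α-rule — add F ~A, F ~D.
    T ((E & D) -> (D | ~C)): β-rule — branch into F (E & D)  //  T (D | ~C).
      branch 1.1 (add F (E & D)):
        F (E & D): β-rule — branch into F E  //  F D.
          branch 1.1.1 (add F E):
            ○ open, literals {A=1, B=1, D=1, E=0}.
          branch 1.1.2 (add F D):
            × closes — contains both D and ~D.
      branch 1.2 (add T (D | ~C)):
        T (D | ~C): β-rule — branch into T D  //  T ~C.
          branch 1.2.1 (add T D):
            ○ open, literals {A=1, B=1, D=1}.
          branch 1.2.2 (add T ~C):
            ○ open, literals {A=1, B=1, C=0, D=1}.
  branch 2 (add F (B & ((E & D) -> (D | ~C))), T (~D | (~A | ~D))):
    F (B & ((E & D) -> (D | ~C))): β-rule — branch into F B  //  F ((E & D) -> (D | ~C)).
      branch 2.1 (add F B):
        T (~D | (~A | ~D)): β-rule — branch into T ~D  //  T (~A | ~D).
          branch 2.1.1 (add T ~D):
            ○ open, literals {B=0, D=0}.
          branch 2.1.2 (add T (~A | ~D)):
            T (~A | ~D): β-rule — branch into T ~A  //  T ~D.
              branch 2.1.2.1 (add T ~A):
                ○ open, literals {A=0, B=0}.
              branch 2.1.2.2 (add T ~D):
                ○ open, literals {B=0, D=0}.
      branch 2.2 (add F ((E & D) -> (D | ~C))):
        F ((E & D) -> (D | ~C)): α-rule — add T (E & D), F (D | ~C).
        T (E & D): α-rule — add T E, T D.
        F (D | ~C): α-rule — add F D, F ~C.
        × closes — contains both D and ~D.
2 branches closed, 6 open.
An open branch gives a countermodel: A=1, B=1, D=1, E=0 (unmentioned atoms arbitrary); under it the original formula is false.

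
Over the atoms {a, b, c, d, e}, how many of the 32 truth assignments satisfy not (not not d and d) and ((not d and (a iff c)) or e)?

Initial set: {T (not (not not d and d) and ((not d and (a iff c)) or e))}.
T (not (not not d and d) and ((not d and (a iff c)) or e)): α-rule — add T not (not not d and d), T ((not d and (a iff c)) or e).
T not (not not d and d): β-rule — branch into F not not d  //  F d.
  branch 1 (add F not not d):
    F not not d: drop double negation, giving F d.
    T ((not d and (a iff c)) or e): β-rule — branch into T (not d and (a iff c))  //  T e.
      branch 1.1 (add T (not d and (a iff c))):
        T (not d and (a iff c)): α-rule — add T not d, T (a iff c).
        T (a iff c): β-rule — branch into T a, T c  //  F a, F c.
          branch 1.1.1 (add T a, T c):
            ○ open, literals {a=T, c=T, d=F}.
          branch 1.1.2 (add F a, F c):
            ○ open, literals {a=F, c=F, d=F}.
      branch 1.2 (add T e):
        ○ open, literals {d=F, e=T}.
  branch 2 (add F d):
    T ((not d and (a iff c)) or e): β-rule — branch into T (not d and (a iff c))  //  T e.
      branch 2.1 (add T (not d and (a iff c))):
        T (not d and (a iff c)): α-rule — add T not d, T (a iff c).
        T (a iff c): β-rule — branch into T a, T c  //  F a, F c.
          branch 2.1.1 (add T a, T c):
            ○ open, literals {a=T, c=T, d=F}.
          branch 2.1.2 (add F a, F c):
            ○ open, literals {a=F, c=F, d=F}.
      branch 2.2 (add T e):
        ○ open, literals {d=F, e=T}.
0 branches closed, 6 open.
Each open branch fixes some atoms; the unmentioned ones are free. Counting distinct full assignments: branch {a=T, c=T, d=F} (b, e) contributes 4 new; branch {a=F, c=F, d=F} (b, e) contributes 4 new; branch {d=F, e=T} (a, b, c) contributes 4 new; branch {a=T, c=T, d=F} (b, e) contributes 0 new; branch {a=F, c=F, d=F} (b, e) contributes 0 new; branch {d=F, e=T} (a, b, c) contributes 0 new. Total: 12.

12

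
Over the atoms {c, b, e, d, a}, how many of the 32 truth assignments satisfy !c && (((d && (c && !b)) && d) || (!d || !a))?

Initial set: {(!c && (((d && (c && !b)) && d) || (!d || !a)))}.
(!c && (((d && (c && !b)) && d) || (!d || !a))): α-rule — add !c, (((d && (c && !b)) && d) || (!d || !a)).
(((d && (c && !b)) && d) || (!d || !a)): β-rule — branch into ((d && (c && !b)) && d)  //  (!d || !a).
  branch 1 (add ((d && (c && !b)) && d)):
    ((d && (c && !b)) && d): α-rule — add (d && (c && !b)), d.
    (d && (c && !b)): α-rule — add d, (c && !b).
    (c && !b): α-rule — add c, !b.
    × closes — contains both c and !c.
  branch 2 (add (!d || !a)):
    (!d || !a): β-rule — branch into !d  //  !a.
      branch 2.1 (add !d):
        ○ open, literals {c=F, d=F}.
      branch 2.2 (add !a):
        ○ open, literals {a=F, c=F}.
1 branch closed, 2 open.
Each open branch fixes some atoms; the unmentioned ones are free. Counting distinct full assignments: branch {c=F, d=F} (b, e, a) contributes 8 new; branch {a=F, c=F} (b, e, d) contributes 4 new. Total: 12.

12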